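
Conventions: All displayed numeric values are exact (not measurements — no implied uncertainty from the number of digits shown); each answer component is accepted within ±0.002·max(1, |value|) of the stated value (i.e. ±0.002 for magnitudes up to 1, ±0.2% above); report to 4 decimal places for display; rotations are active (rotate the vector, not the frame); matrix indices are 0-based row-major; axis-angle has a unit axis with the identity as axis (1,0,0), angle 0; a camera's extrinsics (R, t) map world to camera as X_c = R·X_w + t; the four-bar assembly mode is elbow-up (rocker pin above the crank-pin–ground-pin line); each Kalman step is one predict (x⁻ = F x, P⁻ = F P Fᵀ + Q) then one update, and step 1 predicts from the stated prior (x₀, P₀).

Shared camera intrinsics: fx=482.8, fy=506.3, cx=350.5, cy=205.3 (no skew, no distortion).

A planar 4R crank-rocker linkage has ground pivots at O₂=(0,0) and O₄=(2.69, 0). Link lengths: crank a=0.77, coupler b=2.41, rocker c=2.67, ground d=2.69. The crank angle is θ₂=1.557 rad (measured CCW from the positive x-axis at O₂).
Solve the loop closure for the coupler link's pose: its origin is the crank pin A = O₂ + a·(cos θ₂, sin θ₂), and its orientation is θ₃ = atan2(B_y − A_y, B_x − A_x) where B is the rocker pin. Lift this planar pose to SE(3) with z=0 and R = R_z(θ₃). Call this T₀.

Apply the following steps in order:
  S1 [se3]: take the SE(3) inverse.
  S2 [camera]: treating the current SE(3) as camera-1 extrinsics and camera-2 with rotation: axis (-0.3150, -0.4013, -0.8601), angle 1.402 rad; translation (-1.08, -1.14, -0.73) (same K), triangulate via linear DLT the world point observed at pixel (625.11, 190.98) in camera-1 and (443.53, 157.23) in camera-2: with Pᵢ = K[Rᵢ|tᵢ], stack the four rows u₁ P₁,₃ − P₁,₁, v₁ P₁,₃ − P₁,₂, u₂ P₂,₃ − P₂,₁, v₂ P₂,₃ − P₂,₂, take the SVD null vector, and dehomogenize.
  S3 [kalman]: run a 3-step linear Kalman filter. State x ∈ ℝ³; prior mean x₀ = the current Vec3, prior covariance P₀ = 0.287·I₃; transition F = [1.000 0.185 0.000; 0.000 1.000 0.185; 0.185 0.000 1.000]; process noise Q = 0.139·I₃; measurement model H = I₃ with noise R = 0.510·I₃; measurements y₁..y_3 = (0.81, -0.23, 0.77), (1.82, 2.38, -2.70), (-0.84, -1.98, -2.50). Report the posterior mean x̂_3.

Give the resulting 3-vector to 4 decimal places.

result = (0.3180, -0.1331, -1.2226)

source (fourbar_fk): coupler pose = R=[0.7037 -0.7105 0.0000; 0.7105 0.7037 0.0000; 0.0000 0.0000 1.0000], t=(0.0106, 0.7699, 0.0000)
after S1 (invert_se3): R=[0.7037 0.7105 0.0000; -0.7105 0.7037 -0.0000; 0.0000 0.0000 1.0000], t=(-0.5545, -0.5342, 0.0000)
after S2 (triangulate): (0.8396, 1.5277, 1.9722)
after S3 (kf_track): (0.3180, -0.1331, -1.2226)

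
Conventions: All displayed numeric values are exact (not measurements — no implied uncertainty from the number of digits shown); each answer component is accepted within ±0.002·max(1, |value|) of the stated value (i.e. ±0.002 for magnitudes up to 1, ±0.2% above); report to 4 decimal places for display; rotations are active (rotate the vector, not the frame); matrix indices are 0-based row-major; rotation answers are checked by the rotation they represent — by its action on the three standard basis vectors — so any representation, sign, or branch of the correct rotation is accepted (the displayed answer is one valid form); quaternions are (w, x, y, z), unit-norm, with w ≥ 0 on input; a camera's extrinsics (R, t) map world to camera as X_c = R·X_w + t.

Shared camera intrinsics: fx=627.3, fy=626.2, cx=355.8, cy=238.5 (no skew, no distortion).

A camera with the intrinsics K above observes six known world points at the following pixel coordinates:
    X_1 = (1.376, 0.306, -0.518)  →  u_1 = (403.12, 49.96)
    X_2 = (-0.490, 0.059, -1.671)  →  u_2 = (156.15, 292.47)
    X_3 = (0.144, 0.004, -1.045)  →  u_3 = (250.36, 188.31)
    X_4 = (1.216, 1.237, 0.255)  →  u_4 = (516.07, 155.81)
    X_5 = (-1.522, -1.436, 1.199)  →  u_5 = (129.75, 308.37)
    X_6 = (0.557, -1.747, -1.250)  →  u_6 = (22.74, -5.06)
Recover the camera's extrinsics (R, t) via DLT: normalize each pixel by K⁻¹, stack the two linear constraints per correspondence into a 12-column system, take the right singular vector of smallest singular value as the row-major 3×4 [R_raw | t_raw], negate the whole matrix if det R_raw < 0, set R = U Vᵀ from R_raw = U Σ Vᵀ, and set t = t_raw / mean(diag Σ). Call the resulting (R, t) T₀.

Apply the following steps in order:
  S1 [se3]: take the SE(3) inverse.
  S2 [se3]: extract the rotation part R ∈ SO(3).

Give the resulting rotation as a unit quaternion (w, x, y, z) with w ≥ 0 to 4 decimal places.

rotation (quat) = (0.8489, 0.0737, -0.0612, 0.5198)

source (pnp_recover): camera pose = R=[0.4522 0.8734 0.1806; -0.8915 0.4488 0.0616; -0.0273 -0.1888 0.9816], t=(-0.4900, -0.1000, 4.6600)
after S1 (invert_se3): R=[0.4522 -0.8915 -0.0273; 0.8734 0.4488 -0.1888; 0.1806 0.0616 0.9816], t=(0.2595, 1.3527, -4.4798)
after S2 (rot_of_se3): [0.4522 -0.8915 -0.0273; 0.8734 0.4488 -0.1888; 0.1806 0.0616 0.9816]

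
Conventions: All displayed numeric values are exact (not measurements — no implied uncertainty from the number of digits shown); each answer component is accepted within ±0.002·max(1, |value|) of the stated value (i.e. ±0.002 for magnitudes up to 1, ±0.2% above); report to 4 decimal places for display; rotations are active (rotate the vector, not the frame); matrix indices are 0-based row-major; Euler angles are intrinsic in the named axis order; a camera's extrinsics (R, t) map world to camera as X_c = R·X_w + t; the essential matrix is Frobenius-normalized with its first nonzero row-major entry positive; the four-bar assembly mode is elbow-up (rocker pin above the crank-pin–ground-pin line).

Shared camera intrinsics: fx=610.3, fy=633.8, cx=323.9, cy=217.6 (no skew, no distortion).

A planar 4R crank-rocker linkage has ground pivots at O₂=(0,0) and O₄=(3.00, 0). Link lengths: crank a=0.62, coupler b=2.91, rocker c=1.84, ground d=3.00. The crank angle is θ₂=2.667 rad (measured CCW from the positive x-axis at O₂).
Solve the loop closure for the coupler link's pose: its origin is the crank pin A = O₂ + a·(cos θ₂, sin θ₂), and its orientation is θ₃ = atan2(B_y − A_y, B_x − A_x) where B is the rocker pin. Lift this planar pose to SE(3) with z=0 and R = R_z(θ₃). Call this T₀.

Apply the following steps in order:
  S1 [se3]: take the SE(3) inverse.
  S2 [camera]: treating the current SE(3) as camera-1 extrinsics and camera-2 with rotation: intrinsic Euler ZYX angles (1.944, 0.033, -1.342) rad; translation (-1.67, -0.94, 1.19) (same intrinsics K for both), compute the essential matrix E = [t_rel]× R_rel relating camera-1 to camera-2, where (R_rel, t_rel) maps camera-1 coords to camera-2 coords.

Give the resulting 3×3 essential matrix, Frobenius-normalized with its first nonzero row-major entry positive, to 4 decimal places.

matrix = [0.0131 -0.5333 0.0037; 0.3325 0.4024 0.1528; 0.5511 -0.2316 0.2494]

source (fourbar_fk): coupler pose = R=[0.8955 -0.4451 0.0000; 0.4451 0.8955 0.0000; 0.0000 0.0000 1.0000], t=(-0.5515, 0.2833, 0.0000)
after S1 (invert_se3): R=[0.8955 0.4451 0.0000; -0.4451 0.8955 0.0000; 0.0000 0.0000 1.0000], t=(0.3678, -0.4992, 0.0000)
after S2 (essential): [0.0131 -0.5333 0.0037; 0.3325 0.4024 0.1528; 0.5511 -0.2316 0.2494]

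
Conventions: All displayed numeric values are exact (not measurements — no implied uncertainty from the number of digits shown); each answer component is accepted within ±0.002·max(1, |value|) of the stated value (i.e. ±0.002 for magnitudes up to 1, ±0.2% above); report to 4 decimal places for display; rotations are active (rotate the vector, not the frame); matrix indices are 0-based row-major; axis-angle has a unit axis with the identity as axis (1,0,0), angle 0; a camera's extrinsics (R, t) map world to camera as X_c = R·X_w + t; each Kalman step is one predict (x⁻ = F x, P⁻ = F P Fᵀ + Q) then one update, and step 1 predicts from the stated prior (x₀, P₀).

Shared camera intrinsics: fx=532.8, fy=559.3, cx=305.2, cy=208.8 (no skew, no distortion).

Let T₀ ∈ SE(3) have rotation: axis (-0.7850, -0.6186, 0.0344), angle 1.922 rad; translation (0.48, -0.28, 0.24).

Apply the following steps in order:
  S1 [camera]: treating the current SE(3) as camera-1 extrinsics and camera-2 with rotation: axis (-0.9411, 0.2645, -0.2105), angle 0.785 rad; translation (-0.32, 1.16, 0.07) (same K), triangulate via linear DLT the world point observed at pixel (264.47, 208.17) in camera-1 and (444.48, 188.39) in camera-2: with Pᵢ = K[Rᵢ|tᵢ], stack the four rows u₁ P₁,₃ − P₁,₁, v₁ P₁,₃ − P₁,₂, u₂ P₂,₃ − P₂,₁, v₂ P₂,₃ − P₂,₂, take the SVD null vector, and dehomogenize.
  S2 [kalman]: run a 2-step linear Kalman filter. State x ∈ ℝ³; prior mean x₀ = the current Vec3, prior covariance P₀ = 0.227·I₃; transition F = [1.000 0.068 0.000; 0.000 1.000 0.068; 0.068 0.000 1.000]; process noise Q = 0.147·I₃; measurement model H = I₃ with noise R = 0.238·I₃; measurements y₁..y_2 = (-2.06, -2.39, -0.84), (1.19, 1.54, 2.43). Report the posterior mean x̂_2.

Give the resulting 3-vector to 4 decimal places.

after S1 (triangulate): (0.7115, -1.4831, 0.0609)
after S2 (kf_track): (0.1950, -0.0393, 1.1436)

result = (0.1950, -0.0393, 1.1436)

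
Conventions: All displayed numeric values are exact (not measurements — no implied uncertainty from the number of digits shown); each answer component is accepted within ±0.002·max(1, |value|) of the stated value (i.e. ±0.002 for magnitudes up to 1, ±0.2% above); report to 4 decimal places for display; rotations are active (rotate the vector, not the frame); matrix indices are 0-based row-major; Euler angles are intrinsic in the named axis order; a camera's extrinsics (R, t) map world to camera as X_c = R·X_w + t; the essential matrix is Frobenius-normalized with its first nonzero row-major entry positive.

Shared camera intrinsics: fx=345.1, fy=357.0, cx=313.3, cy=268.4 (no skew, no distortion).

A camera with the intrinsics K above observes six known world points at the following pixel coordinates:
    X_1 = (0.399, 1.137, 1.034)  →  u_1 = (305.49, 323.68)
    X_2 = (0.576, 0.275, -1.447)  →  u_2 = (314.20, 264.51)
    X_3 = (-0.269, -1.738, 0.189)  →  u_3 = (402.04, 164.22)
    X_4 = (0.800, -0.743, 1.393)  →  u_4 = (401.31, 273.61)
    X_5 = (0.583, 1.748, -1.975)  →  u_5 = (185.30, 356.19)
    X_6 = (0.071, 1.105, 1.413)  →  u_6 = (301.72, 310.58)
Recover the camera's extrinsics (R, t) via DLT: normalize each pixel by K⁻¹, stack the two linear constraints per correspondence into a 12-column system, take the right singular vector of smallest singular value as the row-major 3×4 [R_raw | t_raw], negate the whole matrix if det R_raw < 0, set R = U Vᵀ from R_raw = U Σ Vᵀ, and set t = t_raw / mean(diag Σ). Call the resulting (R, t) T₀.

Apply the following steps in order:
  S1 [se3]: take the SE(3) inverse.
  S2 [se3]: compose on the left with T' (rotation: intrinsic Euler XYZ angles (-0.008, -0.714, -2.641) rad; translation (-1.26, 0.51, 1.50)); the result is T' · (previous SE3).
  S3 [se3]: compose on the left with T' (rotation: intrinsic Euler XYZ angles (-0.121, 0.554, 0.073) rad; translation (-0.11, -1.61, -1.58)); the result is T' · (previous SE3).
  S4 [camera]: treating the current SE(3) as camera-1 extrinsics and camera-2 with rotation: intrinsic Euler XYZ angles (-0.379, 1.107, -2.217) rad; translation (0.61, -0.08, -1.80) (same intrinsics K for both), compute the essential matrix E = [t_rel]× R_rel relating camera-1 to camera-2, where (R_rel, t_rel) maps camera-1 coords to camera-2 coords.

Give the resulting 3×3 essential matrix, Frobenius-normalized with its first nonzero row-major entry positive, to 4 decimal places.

source (pnp_recover): camera pose = R=[0.6100 -0.7534 0.2455; 0.7199 0.6564 0.2257; -0.3312 0.0391 0.9428], t=(0.2200, -0.3100, 5.2896)
after S1 (invert_se3): R=[0.6100 0.7199 -0.3312; -0.7534 0.6564 0.0391; 0.2455 0.2257 0.9428], t=(1.8406, 0.1625, -4.9709)
after S2 (compose_se3): R=[-0.8385 -0.3870 -0.3836; 0.3650 -0.9216 0.1320; -0.4046 -0.0294 0.9140], t=(0.8338, -0.5540, -3.2548)
after S3 (compose_se3): R=[-0.9467 -0.2865 0.1473; 0.3139 -0.9232 0.2216; 0.0725 0.2560 0.9639], t=(-1.0807, -2.4876, -4.7238)
after S4 (essential): [0.2561 -0.0987 -0.1008; -0.4057 0.5134 0.0866; -0.4261 -0.4584 0.2952]

matrix = [0.2561 -0.0987 -0.1008; -0.4057 0.5134 0.0866; -0.4261 -0.4584 0.2952]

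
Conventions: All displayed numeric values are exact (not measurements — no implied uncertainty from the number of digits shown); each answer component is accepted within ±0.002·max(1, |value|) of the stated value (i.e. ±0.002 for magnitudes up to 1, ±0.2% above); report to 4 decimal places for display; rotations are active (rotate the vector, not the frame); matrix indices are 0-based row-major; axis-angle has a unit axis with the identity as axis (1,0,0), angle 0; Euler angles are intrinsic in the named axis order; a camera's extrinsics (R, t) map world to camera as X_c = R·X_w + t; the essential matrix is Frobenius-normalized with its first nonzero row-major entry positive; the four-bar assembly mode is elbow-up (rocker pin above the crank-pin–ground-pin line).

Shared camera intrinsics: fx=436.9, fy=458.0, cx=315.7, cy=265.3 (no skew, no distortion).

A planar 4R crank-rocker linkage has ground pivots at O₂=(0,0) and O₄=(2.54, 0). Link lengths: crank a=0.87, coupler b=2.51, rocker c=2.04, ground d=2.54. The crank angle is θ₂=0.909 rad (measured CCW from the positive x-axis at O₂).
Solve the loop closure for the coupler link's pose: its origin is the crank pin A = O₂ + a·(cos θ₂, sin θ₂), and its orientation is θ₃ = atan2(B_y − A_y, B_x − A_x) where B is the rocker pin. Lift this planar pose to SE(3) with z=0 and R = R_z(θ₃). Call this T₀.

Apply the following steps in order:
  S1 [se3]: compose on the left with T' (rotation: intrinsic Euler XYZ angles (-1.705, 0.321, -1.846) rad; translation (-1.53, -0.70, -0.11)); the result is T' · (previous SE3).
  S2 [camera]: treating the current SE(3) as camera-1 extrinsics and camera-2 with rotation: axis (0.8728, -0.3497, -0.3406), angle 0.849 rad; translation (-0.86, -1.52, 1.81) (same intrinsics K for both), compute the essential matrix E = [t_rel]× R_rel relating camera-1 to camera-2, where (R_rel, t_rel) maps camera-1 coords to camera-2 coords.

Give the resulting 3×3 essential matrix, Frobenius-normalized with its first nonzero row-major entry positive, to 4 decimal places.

source (fourbar_fk): coupler pose = R=[0.8429 -0.5381 0.0000; 0.5381 0.8429 0.0000; 0.0000 0.0000 1.0000], t=(0.5346, 0.6863, 0.0000)
after S1 (compose_se3): R=[0.2741 0.9085 0.3155; 0.0378 -0.3380 0.9404; 0.9610 -0.2458 -0.1270], t=(-1.0411, -0.7673, 0.6065)
after S2 (essential): [0.4624 -0.3659 -0.2898; -0.3973 0.0993 -0.4994; 0.0110 -0.1136 -0.3719]

matrix = [0.4624 -0.3659 -0.2898; -0.3973 0.0993 -0.4994; 0.0110 -0.1136 -0.3719]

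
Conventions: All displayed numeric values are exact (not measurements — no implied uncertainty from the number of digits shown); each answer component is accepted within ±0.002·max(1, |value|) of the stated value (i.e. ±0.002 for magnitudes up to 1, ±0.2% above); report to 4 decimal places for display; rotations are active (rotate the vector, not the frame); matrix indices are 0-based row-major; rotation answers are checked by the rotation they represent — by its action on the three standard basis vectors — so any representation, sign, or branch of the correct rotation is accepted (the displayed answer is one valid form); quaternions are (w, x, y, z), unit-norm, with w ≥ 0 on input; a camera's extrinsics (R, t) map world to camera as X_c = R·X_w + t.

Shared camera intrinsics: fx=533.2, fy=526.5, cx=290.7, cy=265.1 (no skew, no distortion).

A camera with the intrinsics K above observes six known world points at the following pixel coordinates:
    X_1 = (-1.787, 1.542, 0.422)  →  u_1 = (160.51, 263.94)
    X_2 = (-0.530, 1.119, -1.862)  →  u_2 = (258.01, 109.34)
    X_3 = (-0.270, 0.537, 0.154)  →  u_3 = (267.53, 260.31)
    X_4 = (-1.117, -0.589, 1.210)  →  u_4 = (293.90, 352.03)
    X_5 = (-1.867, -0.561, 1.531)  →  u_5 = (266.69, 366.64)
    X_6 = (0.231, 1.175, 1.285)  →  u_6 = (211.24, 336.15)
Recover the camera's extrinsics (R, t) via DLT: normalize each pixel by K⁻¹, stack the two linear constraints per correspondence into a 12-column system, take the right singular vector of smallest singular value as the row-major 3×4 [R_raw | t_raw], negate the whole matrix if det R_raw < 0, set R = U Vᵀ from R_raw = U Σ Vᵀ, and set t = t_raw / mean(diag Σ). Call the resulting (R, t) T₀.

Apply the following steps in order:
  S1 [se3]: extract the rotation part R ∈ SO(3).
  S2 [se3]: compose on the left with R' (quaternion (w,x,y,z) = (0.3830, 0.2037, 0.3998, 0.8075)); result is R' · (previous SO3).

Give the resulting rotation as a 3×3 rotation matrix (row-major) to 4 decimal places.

rotation (matrix) = ((-0.8221, 0.4071, -0.3981), (-0.0707, -0.7667, -0.6381), (-0.5650, -0.4964, 0.6591))

source (pnp_recover): camera pose = R=[0.4446 -0.8643 -0.2353; -0.0510 -0.2867 0.9567; -0.8943 -0.4134 -0.1716], t=(0.3200, -0.0700, 6.9195)
after S1 (rot_of_se3): [0.4446 -0.8643 -0.2353; -0.0510 -0.2867 0.9567; -0.8943 -0.4134 -0.1716]
after S2 (compose_so3): [-0.8221 0.4071 -0.3981; -0.0707 -0.7667 -0.6381; -0.5650 -0.4964 0.6591]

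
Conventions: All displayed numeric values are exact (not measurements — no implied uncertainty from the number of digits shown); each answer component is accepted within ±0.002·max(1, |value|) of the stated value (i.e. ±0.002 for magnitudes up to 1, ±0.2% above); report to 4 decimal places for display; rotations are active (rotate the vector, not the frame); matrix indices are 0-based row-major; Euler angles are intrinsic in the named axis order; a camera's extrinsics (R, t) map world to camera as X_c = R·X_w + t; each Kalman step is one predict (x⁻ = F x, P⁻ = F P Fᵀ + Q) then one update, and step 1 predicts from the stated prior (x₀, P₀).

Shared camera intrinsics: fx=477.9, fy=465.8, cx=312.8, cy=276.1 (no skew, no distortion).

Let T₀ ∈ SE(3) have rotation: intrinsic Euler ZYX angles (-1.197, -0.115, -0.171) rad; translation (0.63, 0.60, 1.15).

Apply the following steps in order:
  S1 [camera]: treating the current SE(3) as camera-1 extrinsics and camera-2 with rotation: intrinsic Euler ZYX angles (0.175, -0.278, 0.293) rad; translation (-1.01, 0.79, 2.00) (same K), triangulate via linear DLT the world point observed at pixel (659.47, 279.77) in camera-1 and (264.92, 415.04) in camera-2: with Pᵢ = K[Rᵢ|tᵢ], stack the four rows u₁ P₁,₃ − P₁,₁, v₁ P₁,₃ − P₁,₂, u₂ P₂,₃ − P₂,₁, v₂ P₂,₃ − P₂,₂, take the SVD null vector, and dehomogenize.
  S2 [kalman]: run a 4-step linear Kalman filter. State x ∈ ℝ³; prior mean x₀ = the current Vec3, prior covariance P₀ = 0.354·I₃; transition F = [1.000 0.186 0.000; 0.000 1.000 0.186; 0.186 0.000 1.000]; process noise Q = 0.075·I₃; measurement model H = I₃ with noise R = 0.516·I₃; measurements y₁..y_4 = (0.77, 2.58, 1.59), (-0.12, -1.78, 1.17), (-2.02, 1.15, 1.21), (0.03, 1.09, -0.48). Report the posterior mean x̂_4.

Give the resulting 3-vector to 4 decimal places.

result = (-0.1294, 0.9336, 0.6820)

after S1 (triangulate): (1.1807, 0.7491, 1.5349)
after S2 (kf_track): (-0.1294, 0.9336, 0.6820)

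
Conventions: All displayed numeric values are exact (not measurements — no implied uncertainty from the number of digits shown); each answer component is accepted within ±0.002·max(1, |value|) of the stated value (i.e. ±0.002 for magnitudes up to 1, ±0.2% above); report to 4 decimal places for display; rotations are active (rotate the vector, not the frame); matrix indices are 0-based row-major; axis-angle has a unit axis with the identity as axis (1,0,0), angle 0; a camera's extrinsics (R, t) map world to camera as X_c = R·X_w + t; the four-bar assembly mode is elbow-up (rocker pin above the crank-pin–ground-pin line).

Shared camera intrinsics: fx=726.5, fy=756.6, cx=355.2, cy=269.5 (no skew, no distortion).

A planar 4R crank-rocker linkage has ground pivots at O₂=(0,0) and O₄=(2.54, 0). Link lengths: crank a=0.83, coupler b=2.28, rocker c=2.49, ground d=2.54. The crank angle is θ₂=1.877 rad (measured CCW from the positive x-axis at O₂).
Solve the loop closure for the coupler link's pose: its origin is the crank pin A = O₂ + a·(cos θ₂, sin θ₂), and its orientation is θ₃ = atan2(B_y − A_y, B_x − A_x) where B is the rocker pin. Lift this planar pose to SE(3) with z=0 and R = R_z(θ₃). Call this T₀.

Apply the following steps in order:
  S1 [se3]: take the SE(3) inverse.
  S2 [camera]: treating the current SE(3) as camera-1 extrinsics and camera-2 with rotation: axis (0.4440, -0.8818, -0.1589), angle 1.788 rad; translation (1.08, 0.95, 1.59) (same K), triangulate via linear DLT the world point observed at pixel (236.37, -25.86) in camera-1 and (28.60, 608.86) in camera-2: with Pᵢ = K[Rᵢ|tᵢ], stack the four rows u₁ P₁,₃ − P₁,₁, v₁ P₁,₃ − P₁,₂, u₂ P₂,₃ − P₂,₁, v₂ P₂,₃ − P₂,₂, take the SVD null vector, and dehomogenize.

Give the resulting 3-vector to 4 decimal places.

result = (-0.0322, 0.0939, 1.7265)

source (fourbar_fk): coupler pose = R=[0.7650 -0.6440 0.0000; 0.6440 0.7650 0.0000; 0.0000 0.0000 1.0000], t=(-0.2502, 0.7914, 0.0000)
after S1 (invert_se3): R=[0.7650 0.6440 0.0000; -0.6440 0.7650 0.0000; 0.0000 0.0000 1.0000], t=(-0.3182, -0.7666, 0.0000)
after S2 (triangulate): (-0.0322, 0.0939, 1.7265)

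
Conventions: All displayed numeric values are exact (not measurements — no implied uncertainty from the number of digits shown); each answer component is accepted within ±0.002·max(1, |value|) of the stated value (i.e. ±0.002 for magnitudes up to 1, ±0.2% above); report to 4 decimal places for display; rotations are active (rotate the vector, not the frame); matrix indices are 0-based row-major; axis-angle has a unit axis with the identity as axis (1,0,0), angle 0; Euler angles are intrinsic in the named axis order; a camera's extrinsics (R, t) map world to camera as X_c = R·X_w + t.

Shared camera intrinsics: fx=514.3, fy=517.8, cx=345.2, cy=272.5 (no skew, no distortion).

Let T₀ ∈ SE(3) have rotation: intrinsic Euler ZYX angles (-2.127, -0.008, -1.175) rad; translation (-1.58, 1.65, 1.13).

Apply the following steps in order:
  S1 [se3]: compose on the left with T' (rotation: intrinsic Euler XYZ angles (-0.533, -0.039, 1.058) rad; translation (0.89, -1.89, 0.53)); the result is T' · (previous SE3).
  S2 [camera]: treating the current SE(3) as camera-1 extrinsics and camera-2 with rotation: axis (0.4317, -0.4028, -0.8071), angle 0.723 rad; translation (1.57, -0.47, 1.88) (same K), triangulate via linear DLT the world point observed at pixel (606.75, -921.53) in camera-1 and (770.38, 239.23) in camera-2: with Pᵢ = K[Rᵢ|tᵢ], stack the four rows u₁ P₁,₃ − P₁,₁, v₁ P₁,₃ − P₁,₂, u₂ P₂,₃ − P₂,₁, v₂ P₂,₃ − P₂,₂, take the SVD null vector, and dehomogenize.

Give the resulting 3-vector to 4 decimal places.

after S1 (compose_se3): R=[0.4803 0.3773 0.7918; -0.7415 -0.3075 0.5963; 0.4685 -0.8735 0.1320], t=(-1.3653, -1.8487, 1.7164)
after S2 (triangulate): (1.2516, 1.4774, 0.9957)

result = (1.2516, 1.4774, 0.9957)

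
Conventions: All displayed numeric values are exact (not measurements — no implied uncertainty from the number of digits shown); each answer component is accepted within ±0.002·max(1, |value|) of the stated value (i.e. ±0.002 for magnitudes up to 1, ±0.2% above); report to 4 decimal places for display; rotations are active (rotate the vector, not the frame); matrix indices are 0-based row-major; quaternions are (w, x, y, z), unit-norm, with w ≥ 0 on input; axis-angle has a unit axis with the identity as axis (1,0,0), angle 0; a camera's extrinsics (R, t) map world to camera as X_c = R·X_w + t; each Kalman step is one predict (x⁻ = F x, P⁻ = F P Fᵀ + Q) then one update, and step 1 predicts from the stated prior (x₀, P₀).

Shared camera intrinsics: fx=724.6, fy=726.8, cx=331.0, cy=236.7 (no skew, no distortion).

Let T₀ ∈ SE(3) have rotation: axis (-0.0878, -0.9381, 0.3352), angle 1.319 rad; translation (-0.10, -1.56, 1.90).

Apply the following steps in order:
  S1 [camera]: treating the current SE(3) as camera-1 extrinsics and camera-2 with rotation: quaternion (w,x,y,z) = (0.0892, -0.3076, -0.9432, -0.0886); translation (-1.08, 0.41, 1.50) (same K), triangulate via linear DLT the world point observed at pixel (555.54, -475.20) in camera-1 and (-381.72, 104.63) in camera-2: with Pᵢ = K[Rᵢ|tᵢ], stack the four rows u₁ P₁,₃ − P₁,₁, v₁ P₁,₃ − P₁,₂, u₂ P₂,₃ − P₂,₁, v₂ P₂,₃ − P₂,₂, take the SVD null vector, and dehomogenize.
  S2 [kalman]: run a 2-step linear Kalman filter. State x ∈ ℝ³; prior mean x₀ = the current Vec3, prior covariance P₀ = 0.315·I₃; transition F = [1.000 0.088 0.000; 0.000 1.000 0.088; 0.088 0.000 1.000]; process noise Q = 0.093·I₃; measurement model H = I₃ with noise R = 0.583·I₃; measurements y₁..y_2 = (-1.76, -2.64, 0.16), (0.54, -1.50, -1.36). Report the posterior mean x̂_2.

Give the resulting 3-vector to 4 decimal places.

after S1 (triangulate): (0.3309, -1.0539, -0.5061)
after S2 (kf_track): (-0.2982, -1.6722, -0.6687)

result = (-0.2982, -1.6722, -0.6687)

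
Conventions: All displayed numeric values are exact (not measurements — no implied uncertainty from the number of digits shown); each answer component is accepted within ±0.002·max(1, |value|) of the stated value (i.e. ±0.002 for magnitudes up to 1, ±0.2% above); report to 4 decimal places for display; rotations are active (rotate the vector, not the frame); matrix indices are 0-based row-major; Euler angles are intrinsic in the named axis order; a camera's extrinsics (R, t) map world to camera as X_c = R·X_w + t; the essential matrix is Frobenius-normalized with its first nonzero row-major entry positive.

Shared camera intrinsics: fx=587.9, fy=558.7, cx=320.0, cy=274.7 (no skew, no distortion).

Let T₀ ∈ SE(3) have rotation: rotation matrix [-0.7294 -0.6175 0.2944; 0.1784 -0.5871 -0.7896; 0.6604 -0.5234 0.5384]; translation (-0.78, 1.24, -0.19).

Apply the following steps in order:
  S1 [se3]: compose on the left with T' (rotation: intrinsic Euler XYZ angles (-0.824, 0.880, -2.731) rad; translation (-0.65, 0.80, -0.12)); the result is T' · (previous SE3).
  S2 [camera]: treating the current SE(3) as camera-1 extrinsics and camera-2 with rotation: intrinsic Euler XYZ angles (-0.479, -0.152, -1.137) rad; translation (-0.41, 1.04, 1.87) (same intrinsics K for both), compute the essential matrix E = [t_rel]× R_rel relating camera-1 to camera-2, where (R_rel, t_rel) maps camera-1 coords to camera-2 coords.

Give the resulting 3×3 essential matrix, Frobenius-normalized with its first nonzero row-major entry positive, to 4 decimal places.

matrix = [0.6660 -0.0391 0.1597; 0.2273 0.1040 -0.5789; 0.0683 -0.0659 0.3504]

after S1 (compose_se3): R=[0.9805 -0.1920 0.0422; -0.0231 0.1007 0.9947; -0.1952 -0.9762 0.0943], t=(-0.0254, -0.5341, -0.2299)
after S2 (essential): [0.6660 -0.0391 0.1597; 0.2273 0.1040 -0.5789; 0.0683 -0.0659 0.3504]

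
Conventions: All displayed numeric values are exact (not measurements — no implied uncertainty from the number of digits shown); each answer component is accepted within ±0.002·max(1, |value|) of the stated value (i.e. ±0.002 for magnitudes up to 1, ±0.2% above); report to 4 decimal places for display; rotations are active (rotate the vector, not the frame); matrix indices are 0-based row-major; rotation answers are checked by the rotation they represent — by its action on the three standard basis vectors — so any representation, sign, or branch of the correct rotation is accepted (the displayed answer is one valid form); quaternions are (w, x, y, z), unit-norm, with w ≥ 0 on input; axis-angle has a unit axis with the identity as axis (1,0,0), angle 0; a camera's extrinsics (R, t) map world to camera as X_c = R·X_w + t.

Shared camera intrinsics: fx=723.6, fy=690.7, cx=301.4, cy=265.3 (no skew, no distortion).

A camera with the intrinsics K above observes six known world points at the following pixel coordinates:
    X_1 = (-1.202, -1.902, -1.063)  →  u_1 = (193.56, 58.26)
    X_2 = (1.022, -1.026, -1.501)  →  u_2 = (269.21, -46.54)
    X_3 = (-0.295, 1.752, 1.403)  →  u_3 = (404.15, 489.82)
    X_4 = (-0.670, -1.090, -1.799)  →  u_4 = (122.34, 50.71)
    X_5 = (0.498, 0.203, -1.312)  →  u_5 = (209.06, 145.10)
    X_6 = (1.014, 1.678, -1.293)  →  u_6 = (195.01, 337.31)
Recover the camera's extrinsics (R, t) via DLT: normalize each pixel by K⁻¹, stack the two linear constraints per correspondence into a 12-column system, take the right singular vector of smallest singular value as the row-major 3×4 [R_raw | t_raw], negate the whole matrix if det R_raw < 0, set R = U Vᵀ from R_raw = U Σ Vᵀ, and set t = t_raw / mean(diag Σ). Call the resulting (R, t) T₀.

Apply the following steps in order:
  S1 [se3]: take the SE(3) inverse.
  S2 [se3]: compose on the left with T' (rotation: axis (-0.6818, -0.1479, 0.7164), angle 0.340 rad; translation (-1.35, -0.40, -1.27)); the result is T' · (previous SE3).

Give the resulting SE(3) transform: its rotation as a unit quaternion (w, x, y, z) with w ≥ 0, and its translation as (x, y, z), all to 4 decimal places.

source (pnp_recover): camera pose = R=[0.5935 -0.1732 0.7860; -0.2733 0.8752 0.3992; -0.7570 -0.4517 0.4721], t=(0.1900, -0.3101, 5.6402)
after S1 (invert_se3): R=[0.5935 -0.2733 -0.7570; -0.1732 0.8752 -0.4517; 0.7860 0.3992 0.4721], t=(4.0722, 2.8522, -2.6882)
after S2 (compose_se3): R=[0.5549 -0.4998 -0.6650; 0.1557 0.8476 -0.5072; 0.8172 0.1779 0.5482], t=(2.1402, 2.6940, -4.4621)

rotation (quat) = (0.8589, 0.1994, -0.4314, 0.1908), translation = (2.1402, 2.6940, -4.4621)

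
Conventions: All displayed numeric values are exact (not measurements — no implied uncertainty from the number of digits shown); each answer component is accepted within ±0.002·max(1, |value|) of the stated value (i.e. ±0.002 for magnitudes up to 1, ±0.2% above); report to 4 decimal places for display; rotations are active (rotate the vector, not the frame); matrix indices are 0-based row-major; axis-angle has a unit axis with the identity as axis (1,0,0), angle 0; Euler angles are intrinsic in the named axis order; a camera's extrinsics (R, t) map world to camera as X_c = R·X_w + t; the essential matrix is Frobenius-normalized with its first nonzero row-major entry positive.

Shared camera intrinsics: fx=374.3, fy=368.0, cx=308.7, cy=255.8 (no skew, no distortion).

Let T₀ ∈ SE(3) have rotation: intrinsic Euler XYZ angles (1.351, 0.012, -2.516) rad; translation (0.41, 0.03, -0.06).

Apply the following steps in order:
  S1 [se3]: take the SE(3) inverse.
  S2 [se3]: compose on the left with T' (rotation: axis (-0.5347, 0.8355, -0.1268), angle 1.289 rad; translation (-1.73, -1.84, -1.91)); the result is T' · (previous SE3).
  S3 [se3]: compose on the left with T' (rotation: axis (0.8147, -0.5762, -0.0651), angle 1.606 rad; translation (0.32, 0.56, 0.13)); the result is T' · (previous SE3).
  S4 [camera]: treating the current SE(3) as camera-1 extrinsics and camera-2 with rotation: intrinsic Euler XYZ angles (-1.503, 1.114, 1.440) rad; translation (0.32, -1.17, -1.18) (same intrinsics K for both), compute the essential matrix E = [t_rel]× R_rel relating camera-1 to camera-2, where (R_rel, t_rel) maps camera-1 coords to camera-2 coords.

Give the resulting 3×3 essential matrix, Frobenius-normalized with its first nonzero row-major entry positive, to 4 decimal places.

matrix = [0.4709 -0.1198 0.1860; 0.2911 -0.5142 -0.1070; 0.3223 0.3715 0.3561]

after S1 (invert_se3): R=[-0.8106 -0.1372 -0.5694; 0.5855 -0.1699 -0.7926; 0.0120 -0.9759 0.2180], t=(0.3023, -0.2825, 0.0374)
after S2 (compose_se3): R=[-0.5000 -0.8633 0.0689; 0.8233 -0.4985 -0.2716; 0.2688 -0.0791 0.9599], t=(-1.4950, -2.1789, -1.9602)
after S3 (compose_se3): R=[-0.8420 -0.3031 -0.4463; 0.3211 0.3832 -0.8661; 0.4335 -0.8725 -0.2253], t=(1.4989, 2.2315, -2.4471)
after S4 (essential): [0.4709 -0.1198 0.1860; 0.2911 -0.5142 -0.1070; 0.3223 0.3715 0.3561]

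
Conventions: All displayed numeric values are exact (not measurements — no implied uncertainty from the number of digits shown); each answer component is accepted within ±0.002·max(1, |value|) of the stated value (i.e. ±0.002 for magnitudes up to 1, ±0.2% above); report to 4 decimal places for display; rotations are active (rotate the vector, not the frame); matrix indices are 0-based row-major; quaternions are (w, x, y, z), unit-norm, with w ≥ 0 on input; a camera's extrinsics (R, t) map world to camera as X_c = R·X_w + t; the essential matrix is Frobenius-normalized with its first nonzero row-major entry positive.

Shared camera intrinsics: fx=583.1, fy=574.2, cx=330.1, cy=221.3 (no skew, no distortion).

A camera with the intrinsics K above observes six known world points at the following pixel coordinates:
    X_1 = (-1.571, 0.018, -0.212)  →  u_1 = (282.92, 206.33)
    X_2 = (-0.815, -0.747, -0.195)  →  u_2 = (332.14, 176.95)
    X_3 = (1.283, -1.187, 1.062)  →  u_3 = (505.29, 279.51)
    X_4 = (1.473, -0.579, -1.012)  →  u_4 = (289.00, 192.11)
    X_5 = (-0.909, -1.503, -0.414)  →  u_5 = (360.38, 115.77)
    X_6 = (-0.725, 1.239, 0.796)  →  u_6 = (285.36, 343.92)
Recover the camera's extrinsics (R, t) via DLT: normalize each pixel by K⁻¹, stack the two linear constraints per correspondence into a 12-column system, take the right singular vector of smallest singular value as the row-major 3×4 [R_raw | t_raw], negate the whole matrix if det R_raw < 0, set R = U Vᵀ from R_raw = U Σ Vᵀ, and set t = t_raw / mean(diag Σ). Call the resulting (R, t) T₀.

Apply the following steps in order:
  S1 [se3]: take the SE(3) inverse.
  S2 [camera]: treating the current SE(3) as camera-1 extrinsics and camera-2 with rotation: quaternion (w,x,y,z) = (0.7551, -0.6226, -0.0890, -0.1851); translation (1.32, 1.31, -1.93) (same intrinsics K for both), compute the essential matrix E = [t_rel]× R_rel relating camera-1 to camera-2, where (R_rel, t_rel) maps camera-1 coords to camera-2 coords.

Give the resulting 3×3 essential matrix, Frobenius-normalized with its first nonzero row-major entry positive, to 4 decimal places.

matrix = [0.3610 0.5703 0.1229; -0.0531 -0.1815 0.0511; 0.2710 -0.2696 0.5872]

source (pnp_recover): camera pose = R=[0.1614 -0.6658 0.7285; 0.2954 0.7369 0.6080; -0.9417 0.1171 0.3156], t=(-0.1999, 0.3800, 6.2379)
after S1 (invert_se3): R=[0.1614 0.2954 -0.9417; -0.6658 0.7369 0.1171; 0.7285 0.6080 0.3156], t=(5.7939, -1.1433, -2.0539)
after S2 (essential): [0.3610 0.5703 0.1229; -0.0531 -0.1815 0.0511; 0.2710 -0.2696 0.5872]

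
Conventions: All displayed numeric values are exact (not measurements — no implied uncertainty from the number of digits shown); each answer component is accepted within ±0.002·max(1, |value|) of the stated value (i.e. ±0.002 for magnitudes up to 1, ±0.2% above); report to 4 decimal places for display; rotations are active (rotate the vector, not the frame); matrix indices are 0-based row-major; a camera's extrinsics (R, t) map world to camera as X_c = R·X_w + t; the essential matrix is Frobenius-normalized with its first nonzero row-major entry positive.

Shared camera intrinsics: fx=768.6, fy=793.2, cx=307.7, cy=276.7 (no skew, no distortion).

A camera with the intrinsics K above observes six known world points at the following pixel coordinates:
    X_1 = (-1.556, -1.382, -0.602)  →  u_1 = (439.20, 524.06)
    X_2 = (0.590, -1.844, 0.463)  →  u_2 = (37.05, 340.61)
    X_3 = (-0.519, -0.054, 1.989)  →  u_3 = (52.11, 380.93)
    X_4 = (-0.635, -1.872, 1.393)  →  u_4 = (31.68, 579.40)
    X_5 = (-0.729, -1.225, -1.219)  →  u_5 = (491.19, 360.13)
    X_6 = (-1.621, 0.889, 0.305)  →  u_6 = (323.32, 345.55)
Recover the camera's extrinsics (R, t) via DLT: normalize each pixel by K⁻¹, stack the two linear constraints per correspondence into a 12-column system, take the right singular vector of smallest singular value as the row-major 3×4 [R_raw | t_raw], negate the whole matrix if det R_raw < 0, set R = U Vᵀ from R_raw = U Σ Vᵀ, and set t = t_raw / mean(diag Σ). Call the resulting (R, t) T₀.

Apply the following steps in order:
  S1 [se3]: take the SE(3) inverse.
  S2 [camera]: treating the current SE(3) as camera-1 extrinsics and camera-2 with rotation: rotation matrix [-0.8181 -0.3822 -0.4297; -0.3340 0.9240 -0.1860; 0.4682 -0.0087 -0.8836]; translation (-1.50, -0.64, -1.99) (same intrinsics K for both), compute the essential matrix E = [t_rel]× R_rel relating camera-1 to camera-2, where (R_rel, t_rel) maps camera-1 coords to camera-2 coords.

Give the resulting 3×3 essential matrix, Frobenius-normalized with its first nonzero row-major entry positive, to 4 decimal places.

matrix = [0.3410 0.2841 -0.4607; 0.4674 0.0709 0.4987; -0.2925 -0.1577 0.0901]

source (pnp_recover): camera pose = R=[-0.4385 0.0748 -0.8956; -0.7896 -0.5080 0.3442; -0.4292 0.8581 0.2819], t=(-0.3700, -0.3600, 5.0601)
after S1 (invert_se3): R=[-0.4385 -0.7896 -0.4292; 0.0748 -0.5080 0.8581; -0.8956 0.3442 0.2819], t=(1.7255, -4.4971, -1.6337)
after S2 (essential): [0.3410 0.2841 -0.4607; 0.4674 0.0709 0.4987; -0.2925 -0.1577 0.0901]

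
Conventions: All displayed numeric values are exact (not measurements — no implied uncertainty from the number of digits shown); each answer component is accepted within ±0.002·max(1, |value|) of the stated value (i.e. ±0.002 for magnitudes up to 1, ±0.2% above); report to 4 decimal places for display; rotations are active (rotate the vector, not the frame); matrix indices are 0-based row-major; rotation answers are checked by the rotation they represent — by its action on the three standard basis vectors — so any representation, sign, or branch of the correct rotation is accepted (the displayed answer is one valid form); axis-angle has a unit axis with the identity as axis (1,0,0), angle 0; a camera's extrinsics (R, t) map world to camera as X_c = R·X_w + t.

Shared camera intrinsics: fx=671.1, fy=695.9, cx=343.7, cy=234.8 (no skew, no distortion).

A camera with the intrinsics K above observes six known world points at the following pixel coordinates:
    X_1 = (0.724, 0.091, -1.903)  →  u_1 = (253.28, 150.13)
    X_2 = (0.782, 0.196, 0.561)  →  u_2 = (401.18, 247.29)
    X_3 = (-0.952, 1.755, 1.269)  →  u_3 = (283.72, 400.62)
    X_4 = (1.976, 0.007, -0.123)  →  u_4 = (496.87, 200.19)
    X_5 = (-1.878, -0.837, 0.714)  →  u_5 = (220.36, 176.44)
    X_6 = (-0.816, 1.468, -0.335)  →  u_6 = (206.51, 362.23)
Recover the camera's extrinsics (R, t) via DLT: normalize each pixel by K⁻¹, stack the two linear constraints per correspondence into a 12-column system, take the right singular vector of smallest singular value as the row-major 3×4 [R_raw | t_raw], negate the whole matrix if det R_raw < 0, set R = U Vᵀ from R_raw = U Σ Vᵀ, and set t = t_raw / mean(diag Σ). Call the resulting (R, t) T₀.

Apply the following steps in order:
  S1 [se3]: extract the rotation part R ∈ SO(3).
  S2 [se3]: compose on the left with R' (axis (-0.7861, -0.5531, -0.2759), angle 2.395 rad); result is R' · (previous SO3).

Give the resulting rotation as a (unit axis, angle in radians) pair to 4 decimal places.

source (pnp_recover): camera pose = R=[0.8702 -0.0832 0.4857; -0.0463 0.9675 0.2487; -0.4906 -0.2389 0.8380], t=(-0.3500, -0.1700, 6.8099)
after S1 (rot_of_se3): [0.8702 -0.0832 0.4857; -0.0463 0.9675 0.2487; -0.4906 -0.2389 0.8380]
after S2 (compose_so3): [0.2499 0.8825 0.3984; 0.1107 -0.4348 0.8937; 0.9619 -0.1792 -0.2064]

rotation (axis_angle) = ((-0.7467, -0.3922, -0.5372), 2.3401)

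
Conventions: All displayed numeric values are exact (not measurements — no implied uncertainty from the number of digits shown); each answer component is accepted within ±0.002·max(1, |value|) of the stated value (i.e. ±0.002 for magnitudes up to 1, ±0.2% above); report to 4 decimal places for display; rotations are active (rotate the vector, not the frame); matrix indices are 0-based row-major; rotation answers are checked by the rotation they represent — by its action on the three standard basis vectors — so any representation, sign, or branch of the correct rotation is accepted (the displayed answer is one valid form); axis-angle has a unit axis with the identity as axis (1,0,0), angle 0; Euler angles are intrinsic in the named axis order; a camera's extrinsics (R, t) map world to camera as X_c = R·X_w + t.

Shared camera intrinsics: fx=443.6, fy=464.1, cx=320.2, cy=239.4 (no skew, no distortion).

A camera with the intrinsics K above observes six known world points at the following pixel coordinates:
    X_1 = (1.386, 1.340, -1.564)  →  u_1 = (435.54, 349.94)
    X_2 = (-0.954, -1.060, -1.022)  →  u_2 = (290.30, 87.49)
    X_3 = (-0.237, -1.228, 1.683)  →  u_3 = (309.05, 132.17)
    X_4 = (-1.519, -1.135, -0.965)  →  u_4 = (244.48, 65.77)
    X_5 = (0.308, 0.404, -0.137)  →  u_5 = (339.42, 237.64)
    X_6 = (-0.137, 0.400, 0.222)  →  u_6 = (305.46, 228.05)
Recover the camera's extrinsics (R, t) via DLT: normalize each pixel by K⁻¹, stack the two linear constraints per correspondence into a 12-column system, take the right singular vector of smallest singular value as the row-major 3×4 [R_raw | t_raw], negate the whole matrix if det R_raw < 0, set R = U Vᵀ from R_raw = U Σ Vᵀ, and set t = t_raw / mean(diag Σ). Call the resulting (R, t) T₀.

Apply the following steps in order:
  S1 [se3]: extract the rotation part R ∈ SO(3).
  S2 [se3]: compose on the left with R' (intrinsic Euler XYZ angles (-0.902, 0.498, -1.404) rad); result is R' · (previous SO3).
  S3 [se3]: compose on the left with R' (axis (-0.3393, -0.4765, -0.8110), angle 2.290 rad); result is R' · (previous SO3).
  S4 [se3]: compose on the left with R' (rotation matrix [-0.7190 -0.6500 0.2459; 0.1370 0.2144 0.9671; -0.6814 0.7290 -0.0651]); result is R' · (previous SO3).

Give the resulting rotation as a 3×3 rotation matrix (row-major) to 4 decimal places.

source (pnp_recover): camera pose = R=[0.9429 -0.2583 -0.2102; 0.2511 0.9661 -0.0608; 0.2188 0.0045 0.9758], t=(0.0600, -0.4999, 6.4102)
after S1 (rot_of_se3): [0.9429 -0.2583 -0.2102; 0.2511 0.9661 -0.0608; 0.2188 0.0045 0.9758]
after S2 (compose_so3): [0.4596 0.8014 0.3828; -0.5514 -0.0804 0.8304; 0.6963 -0.5927 0.4049]
after S3 (compose_so3): [-0.6311 -0.5035 0.5900; 0.6224 -0.7827 -0.0022; 0.4629 0.3659 0.8074]
after S4 (compose_so3): [0.1630 0.9608 -0.2243; 0.4947 0.1171 0.8612; 0.8537 -0.2513 -0.4562]

rotation (matrix) = ((0.1630, 0.9608, -0.2243), (0.4947, 0.1171, 0.8612), (0.8537, -0.2513, -0.4562))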